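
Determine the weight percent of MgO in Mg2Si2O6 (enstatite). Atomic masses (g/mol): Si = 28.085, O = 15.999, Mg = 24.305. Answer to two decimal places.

Molar mass of Mg2Si2O6 = 2·24.305 + 2·28.085 + 6·15.999 = 200.774 g/mol.
Each formula unit contains 2 Mg, equivalent to 2/1 = 2.0000 mol MgO.
M(MgO) = 1×24.305 + 1×15.999 = 40.304 g/mol.
Mass of MgO per formula unit = 2.0000 × 40.304 = 80.608 g.
MgO wt% = 80.608 / 200.774 × 100 = 40.15%.

40.15 wt%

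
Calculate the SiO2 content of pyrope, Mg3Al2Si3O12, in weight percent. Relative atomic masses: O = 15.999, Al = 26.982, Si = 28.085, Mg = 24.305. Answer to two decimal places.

44.71 wt%

Formula mass = 403.122 g/mol.
3 Si → 3.0000 mol SiO2 per formula unit; M(SiO2) = 60.083, so SiO2 mass = 180.249 g.
180.249/403.122 × 100 = 44.71 wt%.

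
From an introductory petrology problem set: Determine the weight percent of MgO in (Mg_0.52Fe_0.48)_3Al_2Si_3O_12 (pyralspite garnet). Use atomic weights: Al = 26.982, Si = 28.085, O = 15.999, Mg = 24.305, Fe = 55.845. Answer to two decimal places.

M((Mg_0.52Fe_0.48)_3Al_2Si_3O_12) = 448.540 g/mol; M(MgO) = 40.304 g/mol.
Moles MgO per formula unit = 1.56 Mg ÷ 1 = 1.5600.
MgO fraction = (1.5600 × 40.304) / 448.540 = 62.874/448.540 = 0.1402.

14.02 wt%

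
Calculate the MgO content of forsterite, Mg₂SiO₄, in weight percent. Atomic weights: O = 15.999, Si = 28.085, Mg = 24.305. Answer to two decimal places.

57.29 wt%

M(Mg₂SiO₄) = 140.691 g/mol; M(MgO) = 40.304 g/mol.
Moles MgO per formula unit = 2 Mg ÷ 1 = 2.0000.
MgO fraction = (2.0000 × 40.304) / 140.691 = 80.608/140.691 = 0.5729.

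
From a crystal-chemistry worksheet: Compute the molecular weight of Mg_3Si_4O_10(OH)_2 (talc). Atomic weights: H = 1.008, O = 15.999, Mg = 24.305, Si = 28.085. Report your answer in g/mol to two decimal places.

Mg: 3 × 24.305 = 72.9150
Si: 4 × 28.085 = 112.3400
O: 12 × 15.999 = 191.9880
H: 2 × 1.008 = 2.0160
Summing the contributions gives the formula mass.

379.26 g/mol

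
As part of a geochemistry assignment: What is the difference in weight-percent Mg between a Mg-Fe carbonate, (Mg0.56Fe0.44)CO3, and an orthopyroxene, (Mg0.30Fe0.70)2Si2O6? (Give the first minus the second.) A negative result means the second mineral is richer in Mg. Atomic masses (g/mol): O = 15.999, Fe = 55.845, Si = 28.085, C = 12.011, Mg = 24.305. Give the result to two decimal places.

First mineral: 13.611 g Mg in 98.191 g formula = 13.86 wt% Mg.
Second mineral: 14.583 g Mg in 244.930 g formula = 5.95 wt% Mg.
13.86% − 5.95% gives a difference of 7.91 percentage points.

7.91 percentage points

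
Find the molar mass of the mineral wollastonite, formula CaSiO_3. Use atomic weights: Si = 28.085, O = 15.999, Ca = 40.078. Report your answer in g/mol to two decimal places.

Ca: 1 × 40.078 = 40.0780
Si: 1 × 28.085 = 28.0850
O: 3 × 15.999 = 47.9970
Summing the contributions gives the formula mass.

116.16 g/mol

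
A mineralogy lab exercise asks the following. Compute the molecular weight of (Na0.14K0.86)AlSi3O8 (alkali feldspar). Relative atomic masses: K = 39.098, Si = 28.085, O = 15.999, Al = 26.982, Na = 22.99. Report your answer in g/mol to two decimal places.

276.07 g/mol

Na: 0.14 × 22.99 = 3.2186
K: 0.86 × 39.098 = 33.6243
Al: 1 × 26.982 = 26.9820
Si: 3 × 28.085 = 84.2550
O: 8 × 15.999 = 127.9920
Summing the contributions gives the formula mass.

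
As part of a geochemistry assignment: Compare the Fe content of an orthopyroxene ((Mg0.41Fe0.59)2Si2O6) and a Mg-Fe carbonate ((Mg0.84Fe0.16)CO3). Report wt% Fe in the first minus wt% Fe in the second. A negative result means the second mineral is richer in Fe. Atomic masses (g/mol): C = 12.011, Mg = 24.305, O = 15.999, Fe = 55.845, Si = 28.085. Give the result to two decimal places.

17.69 percentage points

First mineral: 65.897 g Fe in 237.991 g formula = 27.69 wt% Fe.
Second mineral: 8.935 g Fe in 89.359 g formula = 10.00 wt% Fe.
27.69% − 10.00% gives a difference of 17.69 percentage points.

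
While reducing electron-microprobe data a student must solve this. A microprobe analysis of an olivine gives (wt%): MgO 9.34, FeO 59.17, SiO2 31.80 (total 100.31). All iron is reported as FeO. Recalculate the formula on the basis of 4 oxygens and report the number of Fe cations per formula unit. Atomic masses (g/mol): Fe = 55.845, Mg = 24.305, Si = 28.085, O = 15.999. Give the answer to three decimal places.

MgO (M=40.304): mol = 0.23174; Mg = 0.23174, O = 0.23174.
FeO (M=71.844): mol = 0.82359; Fe = 0.82359, O = 0.82359.
SiO2 (M=60.083): mol = 0.52927; Si = 0.52927, O = 1.05854.
ΣO = 2.11387; factor = 4/ΣO = 1.89226.
Fe apfu = 0.82359 × 1.89226 = 1.558.

1.558 Fe apfu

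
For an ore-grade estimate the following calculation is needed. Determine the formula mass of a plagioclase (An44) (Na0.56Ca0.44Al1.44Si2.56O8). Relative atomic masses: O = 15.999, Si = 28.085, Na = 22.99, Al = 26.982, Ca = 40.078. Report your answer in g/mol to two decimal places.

269.25 g/mol

The formula mass is the sum 0.56·22.99 + 0.44·40.078 + 1.44·26.982 + 2.56·28.085 + 8·15.999.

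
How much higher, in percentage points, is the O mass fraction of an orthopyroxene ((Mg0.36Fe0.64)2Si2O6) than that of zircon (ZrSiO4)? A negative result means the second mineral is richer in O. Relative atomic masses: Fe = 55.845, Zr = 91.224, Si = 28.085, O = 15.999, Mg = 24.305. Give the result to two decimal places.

4.90 percentage points

M((Mg0.36Fe0.64)2Si2O6) = 241.145 g/mol, so wt% O = 95.994/241.145 × 100 = 39.81%.
M(ZrSiO4) = 183.305 g/mol, so wt% O = 63.996/183.305 × 100 = 34.91%.
39.81 − 34.91 = 4.90 pp.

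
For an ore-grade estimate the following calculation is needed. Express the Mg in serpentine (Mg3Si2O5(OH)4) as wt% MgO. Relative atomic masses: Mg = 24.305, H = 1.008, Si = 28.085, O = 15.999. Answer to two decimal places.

M(Mg3Si2O5(OH)4) = 277.108 g/mol; M(MgO) = 40.304 g/mol.
Moles MgO per formula unit = 3 Mg ÷ 1 = 3.0000.
MgO fraction = (3.0000 × 40.304) / 277.108 = 120.912/277.108 = 0.4363.

43.63 wt%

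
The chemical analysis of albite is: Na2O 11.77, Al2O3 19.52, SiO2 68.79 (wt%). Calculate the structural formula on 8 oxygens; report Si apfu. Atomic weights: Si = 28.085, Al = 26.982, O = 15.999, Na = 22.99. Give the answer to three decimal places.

Na2O: 11.77/61.979 = 0.18990 mol → 0.37980 mol Na, 0.18990 mol O.
Al2O3: 19.52/101.961 = 0.19145 mol → 0.38290 mol Al, 0.57435 mol O.
SiO2: 68.79/60.083 = 1.14492 mol → 1.14492 mol Si, 2.28984 mol O.
Total oxygen = 3.05409 mol. Normalization factor = 8/3.05409 = 2.61944.
Si per 8 O = 1.14492 × 2.61944 = 2.999.

2.999 Si apfu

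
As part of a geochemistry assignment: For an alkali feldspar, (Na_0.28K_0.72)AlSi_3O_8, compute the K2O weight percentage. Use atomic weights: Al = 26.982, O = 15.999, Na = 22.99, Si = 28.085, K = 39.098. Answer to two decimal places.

Molar mass of (Na_0.28K_0.72)AlSi_3O_8 = 0.28·22.99 + 0.72·39.098 + 1·26.982 + 3·28.085 + 8·15.999 = 273.817 g/mol.
Each formula unit contains 0.72 K, equivalent to 0.72/2 = 0.3600 mol K2O.
M(K2O) = 2×39.098 + 1×15.999 = 94.195 g/mol.
Mass of K2O per formula unit = 0.3600 × 94.195 = 33.910 g.
K2O wt% = 33.910 / 273.817 × 100 = 12.38%.

12.38 wt%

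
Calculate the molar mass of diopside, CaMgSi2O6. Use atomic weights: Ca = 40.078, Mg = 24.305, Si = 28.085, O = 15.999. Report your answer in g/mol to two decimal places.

216.55 g/mol

M = 1*40.078 + 1*24.305 + 2*28.085 + 6*15.999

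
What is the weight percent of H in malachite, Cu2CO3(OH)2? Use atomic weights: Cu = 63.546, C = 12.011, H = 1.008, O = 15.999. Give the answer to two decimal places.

Formula mass = 2×63.546 + 1×12.011 + 5×15.999 + 2×1.008 = 221.114 g/mol, of which 2.016 g is H.
So H makes up 2.016/221.114 = 0.0091 of the mass, i.e. 0.91%.

0.91 mass %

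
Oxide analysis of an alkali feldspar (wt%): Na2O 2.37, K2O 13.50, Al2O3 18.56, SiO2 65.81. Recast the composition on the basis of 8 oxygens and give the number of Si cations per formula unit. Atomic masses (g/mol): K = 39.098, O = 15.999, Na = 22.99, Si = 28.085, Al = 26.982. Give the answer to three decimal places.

3.003 Si apfu

Na2O (M=61.979): mol = 0.03824; Na = 0.07648, O = 0.03824.
K2O (M=94.195): mol = 0.14332; K = 0.28664, O = 0.14332.
Al2O3 (M=101.961): mol = 0.18203; Al = 0.36406, O = 0.54609.
SiO2 (M=60.083): mol = 1.09532; Si = 1.09532, O = 2.19064.
ΣO = 2.91829; factor = 8/ΣO = 2.74133.
Si apfu = 1.09532 × 2.74133 = 3.003.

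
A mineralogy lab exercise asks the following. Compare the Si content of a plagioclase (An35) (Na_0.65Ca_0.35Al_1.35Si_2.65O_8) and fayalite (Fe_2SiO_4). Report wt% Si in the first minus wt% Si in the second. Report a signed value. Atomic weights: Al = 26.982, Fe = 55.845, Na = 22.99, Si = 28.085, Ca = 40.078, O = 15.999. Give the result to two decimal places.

14.01 percentage points

First mineral: 74.425 g Si in 267.814 g formula = 27.79 wt% Si.
Second mineral: 28.085 g Si in 203.771 g formula = 13.78 wt% Si.
27.79% − 13.78% gives a difference of 14.01 percentage points.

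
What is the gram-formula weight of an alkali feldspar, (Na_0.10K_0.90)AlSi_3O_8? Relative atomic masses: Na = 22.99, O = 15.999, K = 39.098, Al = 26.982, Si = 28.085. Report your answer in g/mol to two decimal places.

276.72 g/mol

The formula mass is the sum 0.10(22.99) + 0.90(39.098) + 1(26.982) + 3(28.085) + 8(15.999).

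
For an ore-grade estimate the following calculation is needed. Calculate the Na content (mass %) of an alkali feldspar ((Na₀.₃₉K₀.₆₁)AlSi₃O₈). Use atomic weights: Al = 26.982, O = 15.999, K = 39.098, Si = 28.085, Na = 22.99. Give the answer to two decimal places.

3.30 mass %

Formula mass = 0.39*22.99 + 0.61*39.098 + 1*26.982 + 3*28.085 + 8*15.999 = 272.045 g/mol, of which 8.966 g is Na.
So Na makes up 8.966/272.045 = 0.0330 of the mass, i.e. 3.30%.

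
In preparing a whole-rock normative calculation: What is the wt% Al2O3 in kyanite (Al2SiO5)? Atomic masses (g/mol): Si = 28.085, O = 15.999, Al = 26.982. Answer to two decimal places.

62.92 wt%

Molar mass of Al2SiO5 = 2·26.982 + 1·28.085 + 5·15.999 = 162.044 g/mol.
Each formula unit contains 2 Al, equivalent to 2/2 = 1.0000 mol Al2O3.
M(Al2O3) = 2×26.982 + 3×15.999 = 101.961 g/mol.
Mass of Al2O3 per formula unit = 1.0000 × 101.961 = 101.961 g.
Al2O3 wt% = 101.961 / 162.044 × 100 = 62.92%.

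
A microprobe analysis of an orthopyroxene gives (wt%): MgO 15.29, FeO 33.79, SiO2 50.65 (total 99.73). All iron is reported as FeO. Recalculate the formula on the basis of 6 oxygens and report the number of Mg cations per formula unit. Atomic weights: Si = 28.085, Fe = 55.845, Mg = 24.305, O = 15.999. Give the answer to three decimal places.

MgO: 15.29/40.304 = 0.37937 mol → 0.37937 mol Mg, 0.37937 mol O.
FeO: 33.79/71.844 = 0.47032 mol → 0.47032 mol Fe, 0.47032 mol O.
SiO2: 50.65/60.083 = 0.84300 mol → 0.84300 mol Si, 1.68600 mol O.
Total oxygen = 2.53569 mol. Normalization factor = 6/2.53569 = 2.36622.
Mg per 6 O = 0.37937 × 2.36622 = 0.898.

0.898 Mg apfu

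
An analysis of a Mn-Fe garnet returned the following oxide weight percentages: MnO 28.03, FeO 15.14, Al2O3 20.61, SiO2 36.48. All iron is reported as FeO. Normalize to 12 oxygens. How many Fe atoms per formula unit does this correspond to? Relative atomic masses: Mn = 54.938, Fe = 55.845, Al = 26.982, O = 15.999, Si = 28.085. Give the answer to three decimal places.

MnO: 28.03/70.937 = 0.39514 mol → 0.39514 mol Mn, 0.39514 mol O.
FeO: 15.14/71.844 = 0.21073 mol → 0.21073 mol Fe, 0.21073 mol O.
Al2O3: 20.61/101.961 = 0.20214 mol → 0.40428 mol Al, 0.60642 mol O.
SiO2: 36.48/60.083 = 0.60716 mol → 0.60716 mol Si, 1.21432 mol O.
Total oxygen = 2.42661 mol. Normalization factor = 12/2.42661 = 4.94517.
Fe per 12 O = 0.21073 × 4.94517 = 1.042.

1.042 Fe apfu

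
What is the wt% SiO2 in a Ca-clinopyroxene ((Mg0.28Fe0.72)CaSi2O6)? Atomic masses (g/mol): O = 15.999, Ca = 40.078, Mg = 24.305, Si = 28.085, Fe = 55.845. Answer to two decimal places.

Formula mass = 239.256 g/mol.
2 Si → 2.0000 mol SiO2 per formula unit; M(SiO2) = 60.083, so SiO2 mass = 120.166 g.
120.166/239.256 × 100 = 50.22 wt%.

50.22 wt%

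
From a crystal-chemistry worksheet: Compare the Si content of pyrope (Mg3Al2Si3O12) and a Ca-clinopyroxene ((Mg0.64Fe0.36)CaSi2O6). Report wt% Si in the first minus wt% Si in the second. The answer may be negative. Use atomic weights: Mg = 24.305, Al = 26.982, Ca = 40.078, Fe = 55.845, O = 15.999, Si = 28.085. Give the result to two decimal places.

-3.75 percentage points

M(Mg3Al2Si3O12) = 403.122 g/mol, so wt% Si = 84.255/403.122 × 100 = 20.90%.
M((Mg0.64Fe0.36)CaSi2O6) = 227.901 g/mol, so wt% Si = 56.170/227.901 × 100 = 24.65%.
20.90 − 24.65 = -3.75 pp.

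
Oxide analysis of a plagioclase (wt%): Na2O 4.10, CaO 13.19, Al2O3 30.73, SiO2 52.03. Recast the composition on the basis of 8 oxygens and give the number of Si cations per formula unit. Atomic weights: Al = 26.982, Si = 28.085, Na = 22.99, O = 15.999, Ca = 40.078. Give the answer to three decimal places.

Na2O: 4.10/61.979 = 0.06615 mol → 0.13230 mol Na, 0.06615 mol O.
CaO: 13.19/56.077 = 0.23521 mol → 0.23521 mol Ca, 0.23521 mol O.
Al2O3: 30.73/101.961 = 0.30139 mol → 0.60278 mol Al, 0.90417 mol O.
SiO2: 52.03/60.083 = 0.86597 mol → 0.86597 mol Si, 1.73194 mol O.
Total oxygen = 2.93747 mol. Normalization factor = 8/2.93747 = 2.72343.
Si per 8 O = 0.86597 × 2.72343 = 2.358.

2.358 Si apfu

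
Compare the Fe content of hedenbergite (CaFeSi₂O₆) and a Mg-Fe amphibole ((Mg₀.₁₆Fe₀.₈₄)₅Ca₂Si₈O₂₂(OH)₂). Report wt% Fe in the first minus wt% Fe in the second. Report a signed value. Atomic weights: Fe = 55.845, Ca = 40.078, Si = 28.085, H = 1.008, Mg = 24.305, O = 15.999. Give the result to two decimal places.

M(CaFeSi₂O₆) = 248.087 g/mol, so wt% Fe = 55.845/248.087 × 100 = 22.51%.
M((Mg₀.₁₆Fe₀.₈₄)₅Ca₂Si₈O₂₂(OH)₂) = 944.821 g/mol, so wt% Fe = 234.549/944.821 × 100 = 24.82%.
22.51 − 24.82 = -2.31 pp.

-2.31 percentage points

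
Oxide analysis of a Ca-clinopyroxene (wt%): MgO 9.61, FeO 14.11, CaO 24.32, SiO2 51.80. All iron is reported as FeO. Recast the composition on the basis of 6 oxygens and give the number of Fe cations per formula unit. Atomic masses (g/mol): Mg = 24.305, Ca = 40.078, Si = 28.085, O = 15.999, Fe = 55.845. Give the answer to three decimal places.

MgO (M=40.304): mol = 0.23844; Mg = 0.23844, O = 0.23844.
FeO (M=71.844): mol = 0.19640; Fe = 0.19640, O = 0.19640.
CaO (M=56.077): mol = 0.43369; Ca = 0.43369, O = 0.43369.
SiO2 (M=60.083): mol = 0.86214; Si = 0.86214, O = 1.72428.
ΣO = 2.59281; factor = 6/ΣO = 2.31409.
Fe apfu = 0.19640 × 2.31409 = 0.454.

0.454 Fe apfu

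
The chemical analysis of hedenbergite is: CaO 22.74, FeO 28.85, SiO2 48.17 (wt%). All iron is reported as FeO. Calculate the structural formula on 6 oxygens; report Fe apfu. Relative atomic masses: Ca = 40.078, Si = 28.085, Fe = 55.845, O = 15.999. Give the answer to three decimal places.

1.000 Fe apfu

CaO (M=56.077): mol = 0.40551; Ca = 0.40551, O = 0.40551.
FeO (M=71.844): mol = 0.40156; Fe = 0.40156, O = 0.40156.
SiO2 (M=60.083): mol = 0.80172; Si = 0.80172, O = 1.60344.
ΣO = 2.41051; factor = 6/ΣO = 2.48910.
Fe apfu = 0.40156 × 2.48910 = 1.000.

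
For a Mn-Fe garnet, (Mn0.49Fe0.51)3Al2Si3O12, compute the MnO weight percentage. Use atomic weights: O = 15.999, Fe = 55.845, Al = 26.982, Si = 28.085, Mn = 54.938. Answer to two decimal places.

M((Mn0.49Fe0.51)3Al2Si3O12) = 496.409 g/mol; M(MnO) = 70.937 g/mol.
Moles MnO per formula unit = 1.47 Mn ÷ 1 = 1.4700.
MnO fraction = (1.4700 × 70.937) / 496.409 = 104.277/496.409 = 0.2101.

21.01 wt%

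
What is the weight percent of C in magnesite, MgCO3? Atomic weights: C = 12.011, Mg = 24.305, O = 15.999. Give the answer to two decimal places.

Formula mass = 1·24.305 + 1·12.011 + 3·15.999 = 84.313 g/mol, of which 12.011 g is C.
So C makes up 12.011/84.313 = 0.1425 of the mass, i.e. 14.25%.

14.25 weight percent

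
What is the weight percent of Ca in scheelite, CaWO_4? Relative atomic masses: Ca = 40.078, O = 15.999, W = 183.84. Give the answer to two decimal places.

13.92 mass %

Molar mass of CaWO_4: 1*40.078 + 1*183.84 + 4*15.999 = 287.914 g/mol.
Mass of Ca per formula unit: 1 × 40.078 = 40.078 g.
Weight fraction Ca = 40.078 / 287.914 = 0.1392.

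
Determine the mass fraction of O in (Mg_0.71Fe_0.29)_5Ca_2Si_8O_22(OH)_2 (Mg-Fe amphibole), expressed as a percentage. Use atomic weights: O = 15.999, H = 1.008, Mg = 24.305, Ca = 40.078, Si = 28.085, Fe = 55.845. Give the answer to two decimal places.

44.75 wt%

Formula mass = 3.55*24.305 + 1.45*55.845 + 2*40.078 + 8*28.085 + 24*15.999 + 2*1.008 = 858.086 g/mol, of which 383.976 g is O.
So O makes up 383.976/858.086 = 0.4475 of the mass, i.e. 44.75%.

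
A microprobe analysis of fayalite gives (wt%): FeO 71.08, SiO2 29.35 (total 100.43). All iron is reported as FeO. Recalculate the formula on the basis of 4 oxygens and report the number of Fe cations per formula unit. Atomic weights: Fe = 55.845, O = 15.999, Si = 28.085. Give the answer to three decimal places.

71.08 wt% FeO ÷ 71.844 g/mol = 0.98937 mol, giving 0.98937 Fe and 0.98937 O.
29.35 wt% SiO2 ÷ 60.083 g/mol = 0.48849 mol, giving 0.48849 Si and 0.97698 O.
Oxygen sums to 1.96635; scaling by 4/1.96635 = 2.03423 puts the formula on 4 O.
Fe: 0.98937 × 2.03423 = 2.013 atoms per formula unit.

2.013 Fe apfu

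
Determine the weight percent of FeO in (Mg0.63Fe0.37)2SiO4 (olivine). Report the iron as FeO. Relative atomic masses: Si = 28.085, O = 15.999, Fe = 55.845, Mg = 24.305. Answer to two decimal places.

Molar mass of (Mg0.63Fe0.37)2SiO4 = 1.26*24.305 + 0.74*55.845 + 1*28.085 + 4*15.999 = 164.031 g/mol.
Each formula unit contains 0.74 Fe, equivalent to 0.74/1 = 0.7400 mol FeO.
M(FeO) = 1×55.845 + 1×15.999 = 71.844 g/mol.
Mass of FeO per formula unit = 0.7400 × 71.844 = 53.165 g.
FeO wt% = 53.165 / 164.031 × 100 = 32.41%.

32.41 wt%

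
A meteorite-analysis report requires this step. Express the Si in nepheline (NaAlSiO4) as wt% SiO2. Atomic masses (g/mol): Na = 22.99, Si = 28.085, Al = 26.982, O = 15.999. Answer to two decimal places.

42.30 wt%

M(NaAlSiO4) = 142.053 g/mol; M(SiO2) = 60.083 g/mol.
Moles SiO2 per formula unit = 1 Si ÷ 1 = 1.0000.
SiO2 fraction = (1.0000 × 60.083) / 142.053 = 60.083/142.053 = 0.4230.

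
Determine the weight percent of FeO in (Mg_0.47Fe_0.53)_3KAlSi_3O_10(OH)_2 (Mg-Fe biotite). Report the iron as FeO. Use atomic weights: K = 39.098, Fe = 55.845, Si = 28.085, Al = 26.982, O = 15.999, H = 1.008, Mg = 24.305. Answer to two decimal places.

24.44 wt%

M((Mg_0.47Fe_0.53)_3KAlSi_3O_10(OH)_2) = 467.403 g/mol; M(FeO) = 71.844 g/mol.
Moles FeO per formula unit = 1.59 Fe ÷ 1 = 1.5900.
FeO fraction = (1.5900 × 71.844) / 467.403 = 114.232/467.403 = 0.2444.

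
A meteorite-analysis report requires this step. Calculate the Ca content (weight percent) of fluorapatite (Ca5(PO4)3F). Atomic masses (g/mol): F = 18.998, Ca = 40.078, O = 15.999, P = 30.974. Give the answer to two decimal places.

39.74 weight percent

Molar mass of Ca5(PO4)3F: 5·40.078 + 3·30.974 + 12·15.999 + 1·18.998 = 504.298 g/mol.
Mass of Ca per formula unit: 5 × 40.078 = 200.390 g.
Weight fraction Ca = 200.390 / 504.298 = 0.3974.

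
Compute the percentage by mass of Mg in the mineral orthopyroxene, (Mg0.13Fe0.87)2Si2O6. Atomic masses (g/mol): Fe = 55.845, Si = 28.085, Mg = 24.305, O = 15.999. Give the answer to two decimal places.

2.47 weight percent

Molar mass of (Mg0.13Fe0.87)2Si2O6: 0.26·24.305 + 1.74·55.845 + 2·28.085 + 6·15.999 = 255.654 g/mol.
Mass of Mg per formula unit: 0.26 × 24.305 = 6.319 g.
Weight fraction Mg = 6.319 / 255.654 = 0.0247.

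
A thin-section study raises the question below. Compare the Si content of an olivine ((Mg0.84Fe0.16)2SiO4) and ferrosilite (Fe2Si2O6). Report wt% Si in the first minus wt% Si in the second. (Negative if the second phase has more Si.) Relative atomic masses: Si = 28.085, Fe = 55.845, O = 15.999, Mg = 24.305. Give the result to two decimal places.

-2.66 percentage points

Si in (Mg0.84Fe0.16)2SiO4: molar mass 150.784 g/mol; 1×28.085 = 28.085 g → 18.63 wt%.
Si in Fe2Si2O6: molar mass 263.854 g/mol; 2×28.085 = 56.170 g → 21.29 wt%.
Difference = 18.63 − 21.29 = -2.66 percentage points.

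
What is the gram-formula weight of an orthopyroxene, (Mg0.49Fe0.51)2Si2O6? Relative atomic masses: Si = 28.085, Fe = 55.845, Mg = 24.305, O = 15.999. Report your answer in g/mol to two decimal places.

The formula mass is the sum 0.98·24.305 + 1.02·55.845 + 2·28.085 + 6·15.999.

232.94 g/mol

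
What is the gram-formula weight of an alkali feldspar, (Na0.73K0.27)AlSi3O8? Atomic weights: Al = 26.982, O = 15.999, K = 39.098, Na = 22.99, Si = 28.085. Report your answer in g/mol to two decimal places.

M = 0.73*22.99 + 0.27*39.098 + 1*26.982 + 3*28.085 + 8*15.999

266.57 g/mol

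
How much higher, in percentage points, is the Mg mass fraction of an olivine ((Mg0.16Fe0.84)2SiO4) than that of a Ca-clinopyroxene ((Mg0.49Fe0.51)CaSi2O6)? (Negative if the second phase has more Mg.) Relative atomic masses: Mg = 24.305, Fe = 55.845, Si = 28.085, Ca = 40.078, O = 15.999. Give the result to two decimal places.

-1.10 percentage points

First mineral: 7.778 g Mg in 193.678 g formula = 4.02 wt% Mg.
Second mineral: 11.909 g Mg in 232.632 g formula = 5.12 wt% Mg.
4.02% − 5.12% gives a difference of -1.10 percentage points.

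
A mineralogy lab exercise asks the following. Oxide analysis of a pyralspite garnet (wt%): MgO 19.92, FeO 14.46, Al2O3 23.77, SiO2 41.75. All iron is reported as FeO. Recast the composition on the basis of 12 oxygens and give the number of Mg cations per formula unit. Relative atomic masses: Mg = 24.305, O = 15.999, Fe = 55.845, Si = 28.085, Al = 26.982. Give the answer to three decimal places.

2.130 Mg apfu

19.92 wt% MgO ÷ 40.304 g/mol = 0.49424 mol, giving 0.49424 Mg and 0.49424 O.
14.46 wt% FeO ÷ 71.844 g/mol = 0.20127 mol, giving 0.20127 Fe and 0.20127 O.
23.77 wt% Al2O3 ÷ 101.961 g/mol = 0.23313 mol, giving 0.46626 Al and 0.69939 O.
41.75 wt% SiO2 ÷ 60.083 g/mol = 0.69487 mol, giving 0.69487 Si and 1.38974 O.
Oxygen sums to 2.78464; scaling by 12/2.78464 = 4.30935 puts the formula on 12 O.
Mg: 0.49424 × 4.30935 = 2.130 atoms per formula unit.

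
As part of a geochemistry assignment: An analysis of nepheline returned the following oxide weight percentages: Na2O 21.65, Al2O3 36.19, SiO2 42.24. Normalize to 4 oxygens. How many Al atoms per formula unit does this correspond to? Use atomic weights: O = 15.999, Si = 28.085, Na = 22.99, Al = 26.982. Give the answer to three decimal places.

1.007 Al apfu

Na2O: 21.65/61.979 = 0.34931 mol → 0.69862 mol Na, 0.34931 mol O.
Al2O3: 36.19/101.961 = 0.35494 mol → 0.70988 mol Al, 1.06482 mol O.
SiO2: 42.24/60.083 = 0.70303 mol → 0.70303 mol Si, 1.40606 mol O.
Total oxygen = 2.82019 mol. Normalization factor = 4/2.82019 = 1.41834.
Al per 4 O = 0.70988 × 1.41834 = 1.007.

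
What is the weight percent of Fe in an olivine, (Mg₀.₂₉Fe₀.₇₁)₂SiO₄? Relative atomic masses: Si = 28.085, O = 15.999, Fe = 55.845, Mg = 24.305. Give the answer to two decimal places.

Molar mass of (Mg₀.₂₉Fe₀.₇₁)₂SiO₄: 0.58×24.305 + 1.42×55.845 + 1×28.085 + 4×15.999 = 185.478 g/mol.
Mass of Fe per formula unit: 1.42 × 55.845 = 79.300 g.
Weight fraction Fe = 79.300 / 185.478 = 0.4275.

42.75 weight percent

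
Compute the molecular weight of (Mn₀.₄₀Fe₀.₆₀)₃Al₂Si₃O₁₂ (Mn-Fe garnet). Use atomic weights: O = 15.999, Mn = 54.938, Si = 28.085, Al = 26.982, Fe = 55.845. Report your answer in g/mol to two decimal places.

M = 1.20(54.938) + 1.80(55.845) + 2(26.982) + 3(28.085) + 12(15.999)

496.65 g/mol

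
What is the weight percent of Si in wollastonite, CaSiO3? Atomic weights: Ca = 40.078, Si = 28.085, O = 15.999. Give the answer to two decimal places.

24.18 weight percent

M(CaSiO3) = 116.160 g/mol.
Si contributes 1 × 28.085 = 28.085 g per mole.
28.085/116.160 = 0.2418 → 24.18%.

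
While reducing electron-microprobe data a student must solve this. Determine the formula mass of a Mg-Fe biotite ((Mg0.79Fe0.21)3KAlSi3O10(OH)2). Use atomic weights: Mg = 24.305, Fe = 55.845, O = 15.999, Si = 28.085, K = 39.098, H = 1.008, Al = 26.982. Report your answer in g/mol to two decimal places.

The formula mass is the sum 2.37(24.305) + 0.63(55.845) + 1(39.098) + 1(26.982) + 3(28.085) + 12(15.999) + 2(1.008).

437.12 g/mol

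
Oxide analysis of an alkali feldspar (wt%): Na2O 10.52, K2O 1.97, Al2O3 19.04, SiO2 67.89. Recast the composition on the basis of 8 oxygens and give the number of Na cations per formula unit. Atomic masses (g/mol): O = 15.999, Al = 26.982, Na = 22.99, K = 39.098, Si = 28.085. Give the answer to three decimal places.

Na2O: 10.52/61.979 = 0.16973 mol → 0.33946 mol Na, 0.16973 mol O.
K2O: 1.97/94.195 = 0.02091 mol → 0.04182 mol K, 0.02091 mol O.
Al2O3: 19.04/101.961 = 0.18674 mol → 0.37348 mol Al, 0.56022 mol O.
SiO2: 67.89/60.083 = 1.12994 mol → 1.12994 mol Si, 2.25988 mol O.
Total oxygen = 3.01074 mol. Normalization factor = 8/3.01074 = 2.65715.
Na per 8 O = 0.33946 × 2.65715 = 0.902.

0.902 Na apfu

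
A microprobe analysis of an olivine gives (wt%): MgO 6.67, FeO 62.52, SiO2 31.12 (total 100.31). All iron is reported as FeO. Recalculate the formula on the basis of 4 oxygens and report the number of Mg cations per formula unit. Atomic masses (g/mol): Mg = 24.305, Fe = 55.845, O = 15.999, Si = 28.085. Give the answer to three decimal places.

0.320 Mg apfu

6.67 wt% MgO ÷ 40.304 g/mol = 0.16549 mol, giving 0.16549 Mg and 0.16549 O.
62.52 wt% FeO ÷ 71.844 g/mol = 0.87022 mol, giving 0.87022 Fe and 0.87022 O.
31.12 wt% SiO2 ÷ 60.083 g/mol = 0.51795 mol, giving 0.51795 Si and 1.03590 O.
Oxygen sums to 2.07161; scaling by 4/2.07161 = 1.93087 puts the formula on 4 O.
Mg: 0.16549 × 1.93087 = 0.320 atoms per formula unit.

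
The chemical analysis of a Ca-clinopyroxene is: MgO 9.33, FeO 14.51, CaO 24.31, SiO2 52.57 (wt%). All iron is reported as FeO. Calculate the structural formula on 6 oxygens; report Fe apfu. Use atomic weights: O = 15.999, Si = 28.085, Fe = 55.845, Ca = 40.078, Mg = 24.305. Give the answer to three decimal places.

MgO (M=40.304): mol = 0.23149; Mg = 0.23149, O = 0.23149.
FeO (M=71.844): mol = 0.20197; Fe = 0.20197, O = 0.20197.
CaO (M=56.077): mol = 0.43351; Ca = 0.43351, O = 0.43351.
SiO2 (M=60.083): mol = 0.87496; Si = 0.87496, O = 1.74992.
ΣO = 2.61689; factor = 6/ΣO = 2.29280.
Fe apfu = 0.20197 × 2.29280 = 0.463.

0.463 Fe apfu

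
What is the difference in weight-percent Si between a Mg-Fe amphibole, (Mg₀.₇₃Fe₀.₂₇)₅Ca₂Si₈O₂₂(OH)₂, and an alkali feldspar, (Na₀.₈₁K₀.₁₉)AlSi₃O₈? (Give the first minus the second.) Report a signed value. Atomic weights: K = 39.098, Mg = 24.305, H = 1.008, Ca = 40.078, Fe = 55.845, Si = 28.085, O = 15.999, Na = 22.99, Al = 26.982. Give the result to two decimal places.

-5.48 percentage points

Si in (Mg₀.₇₃Fe₀.₂₇)₅Ca₂Si₈O₂₂(OH)₂: molar mass 854.932 g/mol; 8×28.085 = 224.680 g → 26.28 wt%.
Si in (Na₀.₈₁K₀.₁₉)AlSi₃O₈: molar mass 265.280 g/mol; 3×28.085 = 84.255 g → 31.76 wt%.
Difference = 26.28 − 31.76 = -5.48 percentage points.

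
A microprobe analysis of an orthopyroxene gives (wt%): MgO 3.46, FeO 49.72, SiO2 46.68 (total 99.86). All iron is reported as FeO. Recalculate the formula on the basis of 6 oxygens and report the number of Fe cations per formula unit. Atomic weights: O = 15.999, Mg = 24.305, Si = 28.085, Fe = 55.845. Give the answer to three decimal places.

1.781 Fe apfu

MgO: 3.46/40.304 = 0.08585 mol → 0.08585 mol Mg, 0.08585 mol O.
FeO: 49.72/71.844 = 0.69206 mol → 0.69206 mol Fe, 0.69206 mol O.
SiO2: 46.68/60.083 = 0.77693 mol → 0.77693 mol Si, 1.55386 mol O.
Total oxygen = 2.33177 mol. Normalization factor = 6/2.33177 = 2.57315.
Fe per 6 O = 0.69206 × 2.57315 = 1.781.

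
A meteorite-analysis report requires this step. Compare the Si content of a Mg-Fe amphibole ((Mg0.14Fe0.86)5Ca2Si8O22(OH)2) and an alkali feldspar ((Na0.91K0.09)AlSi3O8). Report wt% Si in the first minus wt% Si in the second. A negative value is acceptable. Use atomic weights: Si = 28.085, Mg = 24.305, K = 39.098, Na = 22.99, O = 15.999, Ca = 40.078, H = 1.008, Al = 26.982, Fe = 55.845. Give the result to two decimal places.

First mineral: 224.680 g Si in 947.975 g formula = 23.70 wt% Si.
Second mineral: 84.255 g Si in 263.669 g formula = 31.95 wt% Si.
23.70% − 31.95% gives a difference of -8.25 percentage points.

-8.25 percentage points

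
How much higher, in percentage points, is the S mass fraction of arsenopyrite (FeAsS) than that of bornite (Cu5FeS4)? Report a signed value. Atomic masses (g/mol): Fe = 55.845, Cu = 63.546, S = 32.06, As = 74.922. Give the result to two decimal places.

First mineral: 32.060 g S in 162.827 g formula = 19.69 wt% S.
Second mineral: 128.240 g S in 501.815 g formula = 25.56 wt% S.
19.69% − 25.56% gives a difference of -5.87 percentage points.

-5.87 percentage points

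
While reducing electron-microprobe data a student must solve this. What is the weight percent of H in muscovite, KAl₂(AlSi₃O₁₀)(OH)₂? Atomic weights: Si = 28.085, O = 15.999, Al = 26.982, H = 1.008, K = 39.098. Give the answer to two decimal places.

Formula mass = 1·39.098 + 3·26.982 + 3·28.085 + 12·15.999 + 2·1.008 = 398.303 g/mol, of which 2.016 g is H.
So H makes up 2.016/398.303 = 0.0051 of the mass, i.e. 0.51%.

0.51 mass %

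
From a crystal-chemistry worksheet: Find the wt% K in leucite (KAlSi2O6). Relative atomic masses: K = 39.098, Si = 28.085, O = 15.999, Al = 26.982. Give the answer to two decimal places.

Molar mass of KAlSi2O6: 1×39.098 + 1×26.982 + 2×28.085 + 6×15.999 = 218.244 g/mol.
Mass of K per formula unit: 1 × 39.098 = 39.098 g.
Weight fraction K = 39.098 / 218.244 = 0.1791.

17.91 weight percent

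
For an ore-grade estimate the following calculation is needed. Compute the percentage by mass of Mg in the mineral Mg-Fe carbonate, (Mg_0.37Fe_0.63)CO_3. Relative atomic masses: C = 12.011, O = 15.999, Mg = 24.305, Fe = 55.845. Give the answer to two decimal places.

Molar mass of (Mg_0.37Fe_0.63)CO_3: 0.37*24.305 + 0.63*55.845 + 1*12.011 + 3*15.999 = 104.183 g/mol.
Mass of Mg per formula unit: 0.37 × 24.305 = 8.993 g.
Weight fraction Mg = 8.993 / 104.183 = 0.0863.

8.63 mass %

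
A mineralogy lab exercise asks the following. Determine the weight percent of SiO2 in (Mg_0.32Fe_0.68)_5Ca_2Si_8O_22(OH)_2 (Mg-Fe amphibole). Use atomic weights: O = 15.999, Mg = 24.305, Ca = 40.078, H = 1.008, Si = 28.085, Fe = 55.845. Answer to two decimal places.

52.27 wt%

Formula mass = 919.589 g/mol.
8 Si → 8.0000 mol SiO2 per formula unit; M(SiO2) = 60.083, so SiO2 mass = 480.664 g.
480.664/919.589 × 100 = 52.27 wt%.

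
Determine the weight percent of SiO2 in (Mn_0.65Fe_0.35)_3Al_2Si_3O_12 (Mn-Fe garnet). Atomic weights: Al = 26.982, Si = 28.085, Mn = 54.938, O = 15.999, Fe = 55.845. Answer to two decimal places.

36.34 wt%

Molar mass of (Mn_0.65Fe_0.35)_3Al_2Si_3O_12 = 1.95×54.938 + 1.05×55.845 + 2×26.982 + 3×28.085 + 12×15.999 = 495.973 g/mol.
Each formula unit contains 3 Si, equivalent to 3/1 = 3.0000 mol SiO2.
M(SiO2) = 1×28.085 + 2×15.999 = 60.083 g/mol.
Mass of SiO2 per formula unit = 3.0000 × 60.083 = 180.249 g.
SiO2 wt% = 180.249 / 495.973 × 100 = 36.34%.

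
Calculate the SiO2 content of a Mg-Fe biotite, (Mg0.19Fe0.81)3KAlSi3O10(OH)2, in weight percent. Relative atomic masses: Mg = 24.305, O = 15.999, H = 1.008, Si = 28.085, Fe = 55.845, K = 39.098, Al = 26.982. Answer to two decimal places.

M((Mg0.19Fe0.81)3KAlSi3O10(OH)2) = 493.896 g/mol; M(SiO2) = 60.083 g/mol.
Moles SiO2 per formula unit = 3 Si ÷ 1 = 3.0000.
SiO2 fraction = (3.0000 × 60.083) / 493.896 = 180.249/493.896 = 0.3650.

36.50 wt%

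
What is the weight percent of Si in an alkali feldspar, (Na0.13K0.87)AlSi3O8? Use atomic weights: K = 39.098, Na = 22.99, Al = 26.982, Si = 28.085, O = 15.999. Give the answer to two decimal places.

30.50 weight percent

Formula mass = 0.13*22.99 + 0.87*39.098 + 1*26.982 + 3*28.085 + 8*15.999 = 276.233 g/mol, of which 84.255 g is Si.
So Si makes up 84.255/276.233 = 0.3050 of the mass, i.e. 30.50%.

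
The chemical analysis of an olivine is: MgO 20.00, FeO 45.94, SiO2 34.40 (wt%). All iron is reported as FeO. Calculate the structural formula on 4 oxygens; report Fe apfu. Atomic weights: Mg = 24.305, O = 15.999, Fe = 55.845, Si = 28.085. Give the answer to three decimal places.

1.121 Fe apfu

MgO (M=40.304): mol = 0.49623; Mg = 0.49623, O = 0.49623.
FeO (M=71.844): mol = 0.63944; Fe = 0.63944, O = 0.63944.
SiO2 (M=60.083): mol = 0.57254; Si = 0.57254, O = 1.14508.
ΣO = 2.28075; factor = 4/ΣO = 1.75381.
Fe apfu = 0.63944 × 1.75381 = 1.121.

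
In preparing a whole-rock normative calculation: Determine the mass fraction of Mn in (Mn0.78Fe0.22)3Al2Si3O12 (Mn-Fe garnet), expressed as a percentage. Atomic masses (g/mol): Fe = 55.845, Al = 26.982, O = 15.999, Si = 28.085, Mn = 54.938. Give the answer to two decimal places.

25.94 weight percent

Molar mass of (Mn0.78Fe0.22)3Al2Si3O12: 2.34·54.938 + 0.66·55.845 + 2·26.982 + 3·28.085 + 12·15.999 = 495.620 g/mol.
Mass of Mn per formula unit: 2.34 × 54.938 = 128.555 g.
Weight fraction Mn = 128.555 / 495.620 = 0.2594.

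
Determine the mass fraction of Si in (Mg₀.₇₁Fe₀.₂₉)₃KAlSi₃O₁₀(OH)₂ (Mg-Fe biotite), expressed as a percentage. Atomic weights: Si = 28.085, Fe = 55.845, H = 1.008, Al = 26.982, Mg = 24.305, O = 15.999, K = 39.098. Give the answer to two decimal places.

18.95 mass %

Formula mass = 2.13*24.305 + 0.87*55.845 + 1*39.098 + 1*26.982 + 3*28.085 + 12*15.999 + 2*1.008 = 444.694 g/mol, of which 84.255 g is Si.
So Si makes up 84.255/444.694 = 0.1895 of the mass, i.e. 18.95%.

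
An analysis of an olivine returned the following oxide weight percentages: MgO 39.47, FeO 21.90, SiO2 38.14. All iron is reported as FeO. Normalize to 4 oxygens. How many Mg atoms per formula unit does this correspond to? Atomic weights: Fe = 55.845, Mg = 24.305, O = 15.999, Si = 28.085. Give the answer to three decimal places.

39.47 wt% MgO ÷ 40.304 g/mol = 0.97931 mol, giving 0.97931 Mg and 0.97931 O.
21.90 wt% FeO ÷ 71.844 g/mol = 0.30483 mol, giving 0.30483 Fe and 0.30483 O.
38.14 wt% SiO2 ÷ 60.083 g/mol = 0.63479 mol, giving 0.63479 Si and 1.26958 O.
Oxygen sums to 2.55372; scaling by 4/2.55372 = 1.56634 puts the formula on 4 O.
Mg: 0.97931 × 1.56634 = 1.534 atoms per formula unit.

1.534 Mg apfu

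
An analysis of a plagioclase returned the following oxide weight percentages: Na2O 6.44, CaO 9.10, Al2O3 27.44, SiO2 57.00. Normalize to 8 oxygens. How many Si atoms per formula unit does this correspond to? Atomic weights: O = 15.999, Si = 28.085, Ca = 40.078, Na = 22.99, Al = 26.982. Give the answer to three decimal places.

Na2O: 6.44/61.979 = 0.10391 mol → 0.20782 mol Na, 0.10391 mol O.
CaO: 9.10/56.077 = 0.16228 mol → 0.16228 mol Ca, 0.16228 mol O.
Al2O3: 27.44/101.961 = 0.26912 mol → 0.53824 mol Al, 0.80736 mol O.
SiO2: 57.00/60.083 = 0.94869 mol → 0.94869 mol Si, 1.89738 mol O.
Total oxygen = 2.97093 mol. Normalization factor = 8/2.97093 = 2.69276.
Si per 8 O = 0.94869 × 2.69276 = 2.555.

2.555 Si apfu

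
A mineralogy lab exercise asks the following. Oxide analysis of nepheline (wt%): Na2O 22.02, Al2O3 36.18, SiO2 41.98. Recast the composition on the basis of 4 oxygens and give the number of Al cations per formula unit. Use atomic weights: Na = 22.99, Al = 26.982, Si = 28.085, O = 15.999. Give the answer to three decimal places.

Na2O: 22.02/61.979 = 0.35528 mol → 0.71056 mol Na, 0.35528 mol O.
Al2O3: 36.18/101.961 = 0.35484 mol → 0.70968 mol Al, 1.06452 mol O.
SiO2: 41.98/60.083 = 0.69870 mol → 0.69870 mol Si, 1.39740 mol O.
Total oxygen = 2.81720 mol. Normalization factor = 4/2.81720 = 1.41985.
Al per 4 O = 0.70968 × 1.41985 = 1.008.

1.008 Al apfu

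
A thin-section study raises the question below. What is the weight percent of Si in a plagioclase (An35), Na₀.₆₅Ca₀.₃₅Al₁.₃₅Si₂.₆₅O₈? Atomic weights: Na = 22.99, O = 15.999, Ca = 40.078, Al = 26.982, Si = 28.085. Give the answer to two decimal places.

Formula mass = 0.65×22.99 + 0.35×40.078 + 1.35×26.982 + 2.65×28.085 + 8×15.999 = 267.814 g/mol, of which 74.425 g is Si.
So Si makes up 74.425/267.814 = 0.2779 of the mass, i.e. 27.79%.

27.79 wt%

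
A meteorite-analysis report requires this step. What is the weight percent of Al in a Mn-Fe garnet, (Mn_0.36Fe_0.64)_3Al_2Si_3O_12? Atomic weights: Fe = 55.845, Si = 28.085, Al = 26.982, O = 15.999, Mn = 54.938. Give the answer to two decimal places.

10.86 mass %

Formula mass = 1.08×54.938 + 1.92×55.845 + 2×26.982 + 3×28.085 + 12×15.999 = 496.762 g/mol, of which 53.964 g is Al.
So Al makes up 53.964/496.762 = 0.1086 of the mass, i.e. 10.86%.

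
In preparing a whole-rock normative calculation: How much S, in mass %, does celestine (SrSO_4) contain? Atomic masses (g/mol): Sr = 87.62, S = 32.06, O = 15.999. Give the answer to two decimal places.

17.45 mass %

Formula mass = 1*87.62 + 1*32.06 + 4*15.999 = 183.676 g/mol, of which 32.060 g is S.
So S makes up 32.060/183.676 = 0.1745 of the mass, i.e. 17.45%.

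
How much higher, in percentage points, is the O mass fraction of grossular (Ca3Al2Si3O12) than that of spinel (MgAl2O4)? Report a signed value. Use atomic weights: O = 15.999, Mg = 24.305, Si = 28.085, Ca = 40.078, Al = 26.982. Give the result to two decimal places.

First mineral: 191.988 g O in 450.441 g formula = 42.62 wt% O.
Second mineral: 63.996 g O in 142.265 g formula = 44.98 wt% O.
42.62% − 44.98% gives a difference of -2.36 percentage points.

-2.36 percentage points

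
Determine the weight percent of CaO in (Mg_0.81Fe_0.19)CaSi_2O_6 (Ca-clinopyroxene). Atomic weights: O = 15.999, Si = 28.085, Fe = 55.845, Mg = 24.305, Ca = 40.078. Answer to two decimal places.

Formula mass = 222.540 g/mol.
1 Ca → 1.0000 mol CaO per formula unit; M(CaO) = 56.077, so CaO mass = 56.077 g.
56.077/222.540 × 100 = 25.20 wt%.

25.20 wt%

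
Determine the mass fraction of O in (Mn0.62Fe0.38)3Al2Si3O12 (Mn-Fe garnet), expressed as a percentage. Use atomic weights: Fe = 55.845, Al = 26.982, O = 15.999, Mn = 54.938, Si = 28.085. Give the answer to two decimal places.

Molar mass of (Mn0.62Fe0.38)3Al2Si3O12: 1.86×54.938 + 1.14×55.845 + 2×26.982 + 3×28.085 + 12×15.999 = 496.055 g/mol.
Mass of O per formula unit: 12 × 15.999 = 191.988 g.
Weight fraction O = 191.988 / 496.055 = 0.3870.

38.70 wt%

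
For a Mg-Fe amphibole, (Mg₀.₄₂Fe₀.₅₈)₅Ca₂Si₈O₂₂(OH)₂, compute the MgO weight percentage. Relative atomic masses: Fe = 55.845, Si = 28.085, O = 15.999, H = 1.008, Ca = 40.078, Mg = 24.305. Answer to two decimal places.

Formula mass = 903.819 g/mol.
2.10 Mg → 2.1000 mol MgO per formula unit; M(MgO) = 40.304, so MgO mass = 84.638 g.
84.638/903.819 × 100 = 9.36 wt%.

9.36 wt%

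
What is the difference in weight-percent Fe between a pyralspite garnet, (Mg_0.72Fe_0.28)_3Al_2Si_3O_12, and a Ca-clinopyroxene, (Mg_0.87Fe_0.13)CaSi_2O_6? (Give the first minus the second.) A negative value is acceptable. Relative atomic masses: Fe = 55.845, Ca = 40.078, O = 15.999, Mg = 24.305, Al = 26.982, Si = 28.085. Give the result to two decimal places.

7.63 percentage points

First mineral: 46.910 g Fe in 429.616 g formula = 10.92 wt% Fe.
Second mineral: 7.260 g Fe in 220.647 g formula = 3.29 wt% Fe.
10.92% − 3.29% gives a difference of 7.63 percentage points.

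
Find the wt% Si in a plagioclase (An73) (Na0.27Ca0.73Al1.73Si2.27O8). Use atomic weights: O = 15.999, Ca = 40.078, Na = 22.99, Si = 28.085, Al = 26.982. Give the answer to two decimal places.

Formula mass = 0.27·22.99 + 0.73·40.078 + 1.73·26.982 + 2.27·28.085 + 8·15.999 = 273.888 g/mol, of which 63.753 g is Si.
So Si makes up 63.753/273.888 = 0.2328 of the mass, i.e. 23.28%.

23.28 wt%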